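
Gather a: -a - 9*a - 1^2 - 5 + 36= 30 - 10*a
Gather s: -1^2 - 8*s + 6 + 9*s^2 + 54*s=9*s^2 + 46*s + 5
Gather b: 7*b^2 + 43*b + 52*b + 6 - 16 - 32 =7*b^2 + 95*b - 42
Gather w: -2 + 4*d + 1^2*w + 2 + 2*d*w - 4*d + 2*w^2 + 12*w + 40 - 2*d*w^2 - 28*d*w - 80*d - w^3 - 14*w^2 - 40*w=-80*d - w^3 + w^2*(-2*d - 12) + w*(-26*d - 27) + 40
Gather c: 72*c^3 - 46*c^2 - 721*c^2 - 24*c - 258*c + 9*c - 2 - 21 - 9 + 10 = 72*c^3 - 767*c^2 - 273*c - 22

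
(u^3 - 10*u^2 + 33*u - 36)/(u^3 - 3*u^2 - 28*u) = (-u^3 + 10*u^2 - 33*u + 36)/(u*(-u^2 + 3*u + 28))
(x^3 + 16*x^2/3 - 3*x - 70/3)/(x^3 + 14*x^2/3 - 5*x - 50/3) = (3*x + 7)/(3*x + 5)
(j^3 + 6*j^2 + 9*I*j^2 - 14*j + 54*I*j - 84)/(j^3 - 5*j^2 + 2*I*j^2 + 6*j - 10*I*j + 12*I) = (j^2 + j*(6 + 7*I) + 42*I)/(j^2 - 5*j + 6)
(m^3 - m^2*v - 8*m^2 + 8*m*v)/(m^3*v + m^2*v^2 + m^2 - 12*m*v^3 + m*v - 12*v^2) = m*(m^2 - m*v - 8*m + 8*v)/(m^3*v + m^2*v^2 + m^2 - 12*m*v^3 + m*v - 12*v^2)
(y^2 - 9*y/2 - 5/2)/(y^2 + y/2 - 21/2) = (2*y^2 - 9*y - 5)/(2*y^2 + y - 21)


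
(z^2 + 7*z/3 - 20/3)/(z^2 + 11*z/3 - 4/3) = (3*z - 5)/(3*z - 1)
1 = 1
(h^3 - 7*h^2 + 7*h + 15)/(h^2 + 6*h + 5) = (h^2 - 8*h + 15)/(h + 5)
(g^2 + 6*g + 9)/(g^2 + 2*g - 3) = (g + 3)/(g - 1)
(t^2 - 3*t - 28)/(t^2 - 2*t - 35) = (t + 4)/(t + 5)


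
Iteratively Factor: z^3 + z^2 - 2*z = (z)*(z^2 + z - 2) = z*(z - 1)*(z + 2)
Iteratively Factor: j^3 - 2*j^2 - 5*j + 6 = (j + 2)*(j^2 - 4*j + 3) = (j - 1)*(j + 2)*(j - 3)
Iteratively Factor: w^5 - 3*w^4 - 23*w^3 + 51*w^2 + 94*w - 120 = (w + 4)*(w^4 - 7*w^3 + 5*w^2 + 31*w - 30) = (w + 2)*(w + 4)*(w^3 - 9*w^2 + 23*w - 15) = (w - 5)*(w + 2)*(w + 4)*(w^2 - 4*w + 3) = (w - 5)*(w - 1)*(w + 2)*(w + 4)*(w - 3)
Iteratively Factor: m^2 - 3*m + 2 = (m - 2)*(m - 1)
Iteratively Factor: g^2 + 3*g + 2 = (g + 1)*(g + 2)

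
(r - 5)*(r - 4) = r^2 - 9*r + 20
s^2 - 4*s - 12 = (s - 6)*(s + 2)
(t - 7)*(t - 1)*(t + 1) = t^3 - 7*t^2 - t + 7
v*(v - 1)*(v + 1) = v^3 - v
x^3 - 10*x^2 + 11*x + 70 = (x - 7)*(x - 5)*(x + 2)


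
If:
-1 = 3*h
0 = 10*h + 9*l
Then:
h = -1/3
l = 10/27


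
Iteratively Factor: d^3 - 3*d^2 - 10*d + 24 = (d - 4)*(d^2 + d - 6) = (d - 4)*(d - 2)*(d + 3)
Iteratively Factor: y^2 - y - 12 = (y + 3)*(y - 4)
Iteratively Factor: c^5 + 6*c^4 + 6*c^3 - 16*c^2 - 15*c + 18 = (c - 1)*(c^4 + 7*c^3 + 13*c^2 - 3*c - 18) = (c - 1)^2*(c^3 + 8*c^2 + 21*c + 18) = (c - 1)^2*(c + 3)*(c^2 + 5*c + 6) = (c - 1)^2*(c + 3)^2*(c + 2)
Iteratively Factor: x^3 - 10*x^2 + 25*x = (x - 5)*(x^2 - 5*x) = x*(x - 5)*(x - 5)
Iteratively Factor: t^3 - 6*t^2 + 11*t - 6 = (t - 1)*(t^2 - 5*t + 6) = (t - 3)*(t - 1)*(t - 2)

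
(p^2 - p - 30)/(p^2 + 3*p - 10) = (p - 6)/(p - 2)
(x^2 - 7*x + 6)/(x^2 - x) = (x - 6)/x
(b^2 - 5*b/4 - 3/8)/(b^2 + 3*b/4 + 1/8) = (2*b - 3)/(2*b + 1)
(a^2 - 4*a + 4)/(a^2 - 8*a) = (a^2 - 4*a + 4)/(a*(a - 8))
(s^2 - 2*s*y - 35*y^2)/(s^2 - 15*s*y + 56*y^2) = (-s - 5*y)/(-s + 8*y)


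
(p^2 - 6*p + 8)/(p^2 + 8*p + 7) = (p^2 - 6*p + 8)/(p^2 + 8*p + 7)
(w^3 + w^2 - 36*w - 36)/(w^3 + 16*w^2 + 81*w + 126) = (w^2 - 5*w - 6)/(w^2 + 10*w + 21)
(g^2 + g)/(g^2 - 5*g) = (g + 1)/(g - 5)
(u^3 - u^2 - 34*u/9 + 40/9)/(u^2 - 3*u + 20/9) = u + 2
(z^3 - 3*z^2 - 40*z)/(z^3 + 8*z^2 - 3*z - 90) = z*(z - 8)/(z^2 + 3*z - 18)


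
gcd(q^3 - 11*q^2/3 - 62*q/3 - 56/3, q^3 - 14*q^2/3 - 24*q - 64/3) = q^2 + 10*q/3 + 8/3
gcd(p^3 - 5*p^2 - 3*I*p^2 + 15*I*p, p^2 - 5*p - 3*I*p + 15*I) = p^2 + p*(-5 - 3*I) + 15*I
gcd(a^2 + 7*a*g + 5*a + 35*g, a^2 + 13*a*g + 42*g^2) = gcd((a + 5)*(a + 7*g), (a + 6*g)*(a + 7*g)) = a + 7*g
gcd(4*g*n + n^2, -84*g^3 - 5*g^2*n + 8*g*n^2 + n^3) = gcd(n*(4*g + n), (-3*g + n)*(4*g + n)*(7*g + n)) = 4*g + n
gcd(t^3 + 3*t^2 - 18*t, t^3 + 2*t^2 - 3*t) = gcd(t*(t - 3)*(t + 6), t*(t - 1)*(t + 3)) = t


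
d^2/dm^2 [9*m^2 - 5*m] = 18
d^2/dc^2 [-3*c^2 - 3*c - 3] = -6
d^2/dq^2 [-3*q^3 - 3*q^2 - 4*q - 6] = -18*q - 6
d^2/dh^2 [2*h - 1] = 0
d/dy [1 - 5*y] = -5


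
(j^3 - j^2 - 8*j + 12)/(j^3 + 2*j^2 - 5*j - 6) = (j - 2)/(j + 1)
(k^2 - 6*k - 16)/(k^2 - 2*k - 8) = (k - 8)/(k - 4)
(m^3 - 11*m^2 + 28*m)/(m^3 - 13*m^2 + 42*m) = (m - 4)/(m - 6)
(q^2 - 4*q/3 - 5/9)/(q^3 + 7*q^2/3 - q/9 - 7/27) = 3*(3*q - 5)/(9*q^2 + 18*q - 7)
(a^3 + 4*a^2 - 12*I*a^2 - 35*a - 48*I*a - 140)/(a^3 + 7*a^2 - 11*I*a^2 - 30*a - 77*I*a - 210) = (a^2 + a*(4 - 7*I) - 28*I)/(a^2 + a*(7 - 6*I) - 42*I)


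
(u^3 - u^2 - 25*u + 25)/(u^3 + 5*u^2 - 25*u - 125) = (u - 1)/(u + 5)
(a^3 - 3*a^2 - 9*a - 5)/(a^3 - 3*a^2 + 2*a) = (a^3 - 3*a^2 - 9*a - 5)/(a*(a^2 - 3*a + 2))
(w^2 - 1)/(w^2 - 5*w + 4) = (w + 1)/(w - 4)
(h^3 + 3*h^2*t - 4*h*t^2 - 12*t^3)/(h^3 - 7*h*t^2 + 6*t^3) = (-h - 2*t)/(-h + t)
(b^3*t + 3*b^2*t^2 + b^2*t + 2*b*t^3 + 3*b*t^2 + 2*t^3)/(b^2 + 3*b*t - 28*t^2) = t*(b^3 + 3*b^2*t + b^2 + 2*b*t^2 + 3*b*t + 2*t^2)/(b^2 + 3*b*t - 28*t^2)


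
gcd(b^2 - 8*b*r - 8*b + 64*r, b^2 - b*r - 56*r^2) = -b + 8*r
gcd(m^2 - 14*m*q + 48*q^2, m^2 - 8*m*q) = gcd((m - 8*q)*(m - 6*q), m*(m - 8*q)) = -m + 8*q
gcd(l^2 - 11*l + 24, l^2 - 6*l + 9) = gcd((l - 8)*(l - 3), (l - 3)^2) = l - 3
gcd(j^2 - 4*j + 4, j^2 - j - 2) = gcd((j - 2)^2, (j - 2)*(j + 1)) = j - 2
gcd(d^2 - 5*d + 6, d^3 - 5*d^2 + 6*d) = d^2 - 5*d + 6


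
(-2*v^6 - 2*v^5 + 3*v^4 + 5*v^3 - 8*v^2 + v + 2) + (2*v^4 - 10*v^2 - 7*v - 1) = -2*v^6 - 2*v^5 + 5*v^4 + 5*v^3 - 18*v^2 - 6*v + 1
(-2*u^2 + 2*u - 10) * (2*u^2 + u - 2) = -4*u^4 + 2*u^3 - 14*u^2 - 14*u + 20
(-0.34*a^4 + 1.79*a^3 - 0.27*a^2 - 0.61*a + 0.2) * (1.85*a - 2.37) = -0.629*a^5 + 4.1173*a^4 - 4.7418*a^3 - 0.4886*a^2 + 1.8157*a - 0.474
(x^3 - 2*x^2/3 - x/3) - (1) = x^3 - 2*x^2/3 - x/3 - 1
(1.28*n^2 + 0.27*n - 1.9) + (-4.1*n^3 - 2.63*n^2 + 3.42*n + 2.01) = -4.1*n^3 - 1.35*n^2 + 3.69*n + 0.11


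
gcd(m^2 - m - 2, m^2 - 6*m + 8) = m - 2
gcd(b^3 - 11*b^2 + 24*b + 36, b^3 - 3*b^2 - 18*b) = b - 6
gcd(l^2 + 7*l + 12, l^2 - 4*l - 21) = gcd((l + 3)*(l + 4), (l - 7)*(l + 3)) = l + 3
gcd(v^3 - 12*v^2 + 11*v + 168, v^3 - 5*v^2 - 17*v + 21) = v^2 - 4*v - 21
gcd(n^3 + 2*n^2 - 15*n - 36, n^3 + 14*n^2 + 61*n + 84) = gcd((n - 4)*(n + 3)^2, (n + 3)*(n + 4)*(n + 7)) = n + 3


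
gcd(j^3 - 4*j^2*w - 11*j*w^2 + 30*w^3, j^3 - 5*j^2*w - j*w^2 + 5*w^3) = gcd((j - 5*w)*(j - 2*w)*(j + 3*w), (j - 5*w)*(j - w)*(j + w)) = -j + 5*w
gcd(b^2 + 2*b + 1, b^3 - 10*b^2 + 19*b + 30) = b + 1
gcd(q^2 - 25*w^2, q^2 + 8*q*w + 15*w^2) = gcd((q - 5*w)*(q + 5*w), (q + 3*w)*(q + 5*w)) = q + 5*w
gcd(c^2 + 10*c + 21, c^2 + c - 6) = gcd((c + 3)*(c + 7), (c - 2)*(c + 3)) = c + 3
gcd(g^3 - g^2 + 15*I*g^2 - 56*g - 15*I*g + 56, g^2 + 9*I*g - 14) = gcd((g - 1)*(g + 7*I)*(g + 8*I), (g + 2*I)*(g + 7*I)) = g + 7*I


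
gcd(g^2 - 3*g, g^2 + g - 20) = 1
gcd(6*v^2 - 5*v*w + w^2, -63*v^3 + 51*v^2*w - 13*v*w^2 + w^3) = 3*v - w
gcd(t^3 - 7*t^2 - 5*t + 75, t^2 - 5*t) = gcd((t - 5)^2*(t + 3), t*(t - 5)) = t - 5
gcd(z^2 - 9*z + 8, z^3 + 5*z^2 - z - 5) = z - 1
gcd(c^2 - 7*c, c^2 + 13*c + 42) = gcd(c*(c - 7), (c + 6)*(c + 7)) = 1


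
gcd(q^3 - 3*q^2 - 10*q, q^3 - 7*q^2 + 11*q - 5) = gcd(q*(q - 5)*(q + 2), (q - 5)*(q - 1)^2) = q - 5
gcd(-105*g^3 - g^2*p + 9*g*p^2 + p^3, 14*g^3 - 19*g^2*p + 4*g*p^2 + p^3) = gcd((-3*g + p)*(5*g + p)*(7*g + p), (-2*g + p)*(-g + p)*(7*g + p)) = 7*g + p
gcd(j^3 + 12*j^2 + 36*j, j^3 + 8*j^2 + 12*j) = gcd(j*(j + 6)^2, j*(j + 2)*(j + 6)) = j^2 + 6*j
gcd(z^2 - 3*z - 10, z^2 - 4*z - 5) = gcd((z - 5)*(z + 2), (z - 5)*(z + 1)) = z - 5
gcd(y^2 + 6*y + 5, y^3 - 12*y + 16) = 1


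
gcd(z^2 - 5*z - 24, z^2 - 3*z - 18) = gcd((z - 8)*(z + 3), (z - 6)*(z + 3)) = z + 3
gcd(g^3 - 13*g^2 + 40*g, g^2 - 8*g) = g^2 - 8*g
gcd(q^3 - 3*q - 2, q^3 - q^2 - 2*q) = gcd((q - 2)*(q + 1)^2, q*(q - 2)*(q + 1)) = q^2 - q - 2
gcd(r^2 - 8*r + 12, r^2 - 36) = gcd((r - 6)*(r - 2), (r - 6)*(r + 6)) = r - 6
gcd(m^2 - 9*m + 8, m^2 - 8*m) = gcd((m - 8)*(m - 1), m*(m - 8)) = m - 8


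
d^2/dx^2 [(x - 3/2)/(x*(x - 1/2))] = 2*(8*x^3 - 36*x^2 + 18*x - 3)/(x^3*(8*x^3 - 12*x^2 + 6*x - 1))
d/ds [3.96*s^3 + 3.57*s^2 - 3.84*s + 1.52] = 11.88*s^2 + 7.14*s - 3.84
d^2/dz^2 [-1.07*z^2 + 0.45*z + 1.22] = -2.14000000000000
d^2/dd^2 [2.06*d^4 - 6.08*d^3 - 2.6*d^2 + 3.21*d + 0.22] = 24.72*d^2 - 36.48*d - 5.2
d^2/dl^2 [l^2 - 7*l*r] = 2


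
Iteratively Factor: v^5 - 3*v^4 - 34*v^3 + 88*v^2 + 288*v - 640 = (v + 4)*(v^4 - 7*v^3 - 6*v^2 + 112*v - 160) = (v - 2)*(v + 4)*(v^3 - 5*v^2 - 16*v + 80) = (v - 5)*(v - 2)*(v + 4)*(v^2 - 16) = (v - 5)*(v - 4)*(v - 2)*(v + 4)*(v + 4)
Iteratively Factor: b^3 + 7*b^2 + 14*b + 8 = (b + 2)*(b^2 + 5*b + 4) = (b + 2)*(b + 4)*(b + 1)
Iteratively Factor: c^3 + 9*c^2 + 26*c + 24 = (c + 3)*(c^2 + 6*c + 8) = (c + 3)*(c + 4)*(c + 2)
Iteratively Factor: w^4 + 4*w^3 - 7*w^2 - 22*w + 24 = (w - 1)*(w^3 + 5*w^2 - 2*w - 24) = (w - 1)*(w + 4)*(w^2 + w - 6) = (w - 1)*(w + 3)*(w + 4)*(w - 2)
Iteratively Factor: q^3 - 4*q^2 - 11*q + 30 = (q + 3)*(q^2 - 7*q + 10) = (q - 5)*(q + 3)*(q - 2)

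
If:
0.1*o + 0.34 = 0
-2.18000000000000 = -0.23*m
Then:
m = 9.48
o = -3.40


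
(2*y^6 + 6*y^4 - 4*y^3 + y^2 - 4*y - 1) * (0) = 0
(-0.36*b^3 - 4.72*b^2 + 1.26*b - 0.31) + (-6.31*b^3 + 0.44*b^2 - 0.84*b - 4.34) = -6.67*b^3 - 4.28*b^2 + 0.42*b - 4.65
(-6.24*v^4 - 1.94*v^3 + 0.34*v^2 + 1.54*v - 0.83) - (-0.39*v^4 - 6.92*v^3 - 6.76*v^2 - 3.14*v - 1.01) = -5.85*v^4 + 4.98*v^3 + 7.1*v^2 + 4.68*v + 0.18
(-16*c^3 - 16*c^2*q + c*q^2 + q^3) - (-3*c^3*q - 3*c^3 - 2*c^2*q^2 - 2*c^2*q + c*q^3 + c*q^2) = 3*c^3*q - 13*c^3 + 2*c^2*q^2 - 14*c^2*q - c*q^3 + q^3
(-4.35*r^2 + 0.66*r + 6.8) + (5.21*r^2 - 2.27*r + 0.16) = 0.86*r^2 - 1.61*r + 6.96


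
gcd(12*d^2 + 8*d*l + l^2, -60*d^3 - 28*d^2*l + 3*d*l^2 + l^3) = 12*d^2 + 8*d*l + l^2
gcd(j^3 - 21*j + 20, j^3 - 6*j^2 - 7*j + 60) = j - 4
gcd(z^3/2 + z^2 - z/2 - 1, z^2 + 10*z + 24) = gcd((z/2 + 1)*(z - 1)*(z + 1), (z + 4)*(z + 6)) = 1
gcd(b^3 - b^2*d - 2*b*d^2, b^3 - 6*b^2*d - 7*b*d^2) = b^2 + b*d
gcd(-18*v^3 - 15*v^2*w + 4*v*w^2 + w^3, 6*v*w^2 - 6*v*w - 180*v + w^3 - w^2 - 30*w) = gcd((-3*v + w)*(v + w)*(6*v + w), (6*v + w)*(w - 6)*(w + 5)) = 6*v + w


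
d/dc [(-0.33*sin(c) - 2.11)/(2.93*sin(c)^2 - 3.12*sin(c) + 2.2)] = (0.9669*sin(c)^2 + 12.3646*sin(c) - 7.3092)*cos(c)/(8.5849*sin(c)^4 - 18.2832*sin(c)^3 + 22.6264*sin(c)^2 - 13.728*sin(c) + 4.84)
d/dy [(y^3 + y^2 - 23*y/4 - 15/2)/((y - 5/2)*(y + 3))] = (y^2 + 6*y + 15/2)/(y^2 + 6*y + 9)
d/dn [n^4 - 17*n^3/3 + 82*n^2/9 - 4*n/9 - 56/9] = 4*n^3 - 17*n^2 + 164*n/9 - 4/9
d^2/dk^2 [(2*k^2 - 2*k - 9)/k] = -18/k^3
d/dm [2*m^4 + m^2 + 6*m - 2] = 8*m^3 + 2*m + 6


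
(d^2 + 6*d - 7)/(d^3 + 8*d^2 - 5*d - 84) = (d - 1)/(d^2 + d - 12)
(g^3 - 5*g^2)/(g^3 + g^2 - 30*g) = g/(g + 6)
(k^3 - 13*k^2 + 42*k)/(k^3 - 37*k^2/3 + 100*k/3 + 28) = 3*k/(3*k + 2)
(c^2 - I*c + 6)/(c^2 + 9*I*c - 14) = (c - 3*I)/(c + 7*I)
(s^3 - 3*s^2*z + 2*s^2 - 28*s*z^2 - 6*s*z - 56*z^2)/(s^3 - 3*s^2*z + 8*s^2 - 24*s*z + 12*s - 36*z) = (-s^2 + 3*s*z + 28*z^2)/(-s^2 + 3*s*z - 6*s + 18*z)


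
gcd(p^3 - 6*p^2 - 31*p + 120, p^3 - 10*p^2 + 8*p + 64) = p - 8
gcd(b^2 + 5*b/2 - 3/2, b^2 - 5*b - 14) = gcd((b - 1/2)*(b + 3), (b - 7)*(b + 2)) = 1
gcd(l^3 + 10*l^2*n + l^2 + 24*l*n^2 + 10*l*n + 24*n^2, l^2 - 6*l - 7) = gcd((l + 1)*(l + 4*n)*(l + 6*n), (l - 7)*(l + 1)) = l + 1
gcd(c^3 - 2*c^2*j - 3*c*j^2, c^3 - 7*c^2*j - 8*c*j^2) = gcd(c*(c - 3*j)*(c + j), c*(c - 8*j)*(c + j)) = c^2 + c*j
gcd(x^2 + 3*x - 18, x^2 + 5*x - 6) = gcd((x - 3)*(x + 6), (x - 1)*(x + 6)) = x + 6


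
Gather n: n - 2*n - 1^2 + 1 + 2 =2 - n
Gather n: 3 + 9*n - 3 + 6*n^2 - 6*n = 6*n^2 + 3*n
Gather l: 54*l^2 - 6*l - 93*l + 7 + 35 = 54*l^2 - 99*l + 42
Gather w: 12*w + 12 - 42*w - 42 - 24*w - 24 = -54*w - 54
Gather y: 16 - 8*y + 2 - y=18 - 9*y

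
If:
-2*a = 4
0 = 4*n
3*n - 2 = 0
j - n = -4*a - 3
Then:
No Solution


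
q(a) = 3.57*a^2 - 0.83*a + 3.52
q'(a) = 7.14*a - 0.83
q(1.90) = 14.83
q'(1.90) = 12.74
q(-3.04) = 39.04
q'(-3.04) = -22.54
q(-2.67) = 31.19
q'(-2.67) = -19.89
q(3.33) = 40.34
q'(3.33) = 22.95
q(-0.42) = 4.50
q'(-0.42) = -3.83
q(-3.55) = 51.46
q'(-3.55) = -26.18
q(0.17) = 3.48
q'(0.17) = 0.38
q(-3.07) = 39.71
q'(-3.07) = -22.75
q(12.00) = 507.64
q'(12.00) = 84.85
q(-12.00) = 527.56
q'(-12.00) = -86.51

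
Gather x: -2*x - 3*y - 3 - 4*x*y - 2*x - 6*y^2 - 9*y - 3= x*(-4*y - 4) - 6*y^2 - 12*y - 6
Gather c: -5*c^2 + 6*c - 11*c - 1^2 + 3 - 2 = -5*c^2 - 5*c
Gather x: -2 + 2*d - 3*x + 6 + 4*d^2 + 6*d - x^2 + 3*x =4*d^2 + 8*d - x^2 + 4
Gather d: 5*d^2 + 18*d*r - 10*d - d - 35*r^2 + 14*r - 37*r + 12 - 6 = 5*d^2 + d*(18*r - 11) - 35*r^2 - 23*r + 6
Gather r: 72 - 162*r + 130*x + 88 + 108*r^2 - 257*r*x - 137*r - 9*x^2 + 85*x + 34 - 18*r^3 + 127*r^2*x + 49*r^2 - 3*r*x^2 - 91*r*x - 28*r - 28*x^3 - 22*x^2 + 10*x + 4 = -18*r^3 + r^2*(127*x + 157) + r*(-3*x^2 - 348*x - 327) - 28*x^3 - 31*x^2 + 225*x + 198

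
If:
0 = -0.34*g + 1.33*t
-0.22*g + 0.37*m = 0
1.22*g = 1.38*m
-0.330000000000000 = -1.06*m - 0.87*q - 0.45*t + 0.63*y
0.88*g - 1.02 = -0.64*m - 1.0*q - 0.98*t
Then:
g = 0.00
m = 0.00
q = 1.02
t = 0.00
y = 0.88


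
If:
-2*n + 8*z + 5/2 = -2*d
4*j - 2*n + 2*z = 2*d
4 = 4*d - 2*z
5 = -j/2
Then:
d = -61/32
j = -10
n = -765/32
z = -93/16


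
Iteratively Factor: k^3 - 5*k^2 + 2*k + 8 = (k + 1)*(k^2 - 6*k + 8) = (k - 4)*(k + 1)*(k - 2)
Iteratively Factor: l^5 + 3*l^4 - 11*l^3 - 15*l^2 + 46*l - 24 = (l - 2)*(l^4 + 5*l^3 - l^2 - 17*l + 12) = (l - 2)*(l - 1)*(l^3 + 6*l^2 + 5*l - 12) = (l - 2)*(l - 1)^2*(l^2 + 7*l + 12) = (l - 2)*(l - 1)^2*(l + 4)*(l + 3)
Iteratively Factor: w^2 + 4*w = (w + 4)*(w)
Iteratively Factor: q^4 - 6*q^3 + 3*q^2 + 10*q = (q - 5)*(q^3 - q^2 - 2*q) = q*(q - 5)*(q^2 - q - 2) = q*(q - 5)*(q - 2)*(q + 1)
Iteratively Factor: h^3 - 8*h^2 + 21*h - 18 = (h - 3)*(h^2 - 5*h + 6) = (h - 3)^2*(h - 2)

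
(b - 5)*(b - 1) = b^2 - 6*b + 5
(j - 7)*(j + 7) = j^2 - 49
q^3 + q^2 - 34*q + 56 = (q - 4)*(q - 2)*(q + 7)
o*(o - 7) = o^2 - 7*o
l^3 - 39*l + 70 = (l - 5)*(l - 2)*(l + 7)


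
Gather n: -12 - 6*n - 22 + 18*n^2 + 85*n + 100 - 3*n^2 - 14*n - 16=15*n^2 + 65*n + 50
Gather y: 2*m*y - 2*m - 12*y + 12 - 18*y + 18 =-2*m + y*(2*m - 30) + 30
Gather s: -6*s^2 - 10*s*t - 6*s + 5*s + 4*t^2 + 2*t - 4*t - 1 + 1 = -6*s^2 + s*(-10*t - 1) + 4*t^2 - 2*t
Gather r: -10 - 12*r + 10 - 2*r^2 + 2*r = -2*r^2 - 10*r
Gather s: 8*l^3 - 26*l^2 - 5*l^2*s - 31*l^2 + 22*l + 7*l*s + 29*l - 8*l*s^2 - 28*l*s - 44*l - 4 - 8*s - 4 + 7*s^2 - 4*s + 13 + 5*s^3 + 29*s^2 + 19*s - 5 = 8*l^3 - 57*l^2 + 7*l + 5*s^3 + s^2*(36 - 8*l) + s*(-5*l^2 - 21*l + 7)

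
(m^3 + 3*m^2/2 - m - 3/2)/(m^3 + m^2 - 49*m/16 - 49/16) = 8*(2*m^2 + m - 3)/(16*m^2 - 49)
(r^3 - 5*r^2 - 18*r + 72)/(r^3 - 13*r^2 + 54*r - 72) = (r + 4)/(r - 4)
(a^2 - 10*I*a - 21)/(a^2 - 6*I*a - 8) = (-a^2 + 10*I*a + 21)/(-a^2 + 6*I*a + 8)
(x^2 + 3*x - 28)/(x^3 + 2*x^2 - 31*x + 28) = 1/(x - 1)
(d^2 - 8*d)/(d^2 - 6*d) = (d - 8)/(d - 6)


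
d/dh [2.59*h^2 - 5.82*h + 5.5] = 5.18*h - 5.82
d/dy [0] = 0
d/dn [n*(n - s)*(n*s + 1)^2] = (n*s + 1)*(2*n*s*(n - s) + n*(n*s + 1) + (n - s)*(n*s + 1))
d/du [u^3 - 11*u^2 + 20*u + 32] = 3*u^2 - 22*u + 20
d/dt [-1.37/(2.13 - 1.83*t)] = -2.5071/(1.83*t - 2.13)^2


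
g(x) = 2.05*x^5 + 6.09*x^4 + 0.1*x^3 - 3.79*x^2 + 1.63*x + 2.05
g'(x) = 10.25*x^4 + 24.36*x^3 + 0.3*x^2 - 7.58*x + 1.63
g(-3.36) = -151.72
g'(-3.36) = 412.85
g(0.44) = 2.30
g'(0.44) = 0.81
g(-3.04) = -52.87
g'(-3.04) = 218.49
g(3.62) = 2283.21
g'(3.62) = 2893.89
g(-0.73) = 0.11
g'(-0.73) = 0.76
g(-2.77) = -9.44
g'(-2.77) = 110.63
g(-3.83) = -444.44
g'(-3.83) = 872.03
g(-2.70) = -2.45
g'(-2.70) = 89.53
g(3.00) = 966.97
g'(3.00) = 1469.56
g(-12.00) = -384559.43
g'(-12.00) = 170585.71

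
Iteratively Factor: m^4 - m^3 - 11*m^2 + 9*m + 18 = (m - 3)*(m^3 + 2*m^2 - 5*m - 6) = (m - 3)*(m + 1)*(m^2 + m - 6) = (m - 3)*(m + 1)*(m + 3)*(m - 2)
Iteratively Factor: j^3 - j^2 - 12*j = (j - 4)*(j^2 + 3*j) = (j - 4)*(j + 3)*(j)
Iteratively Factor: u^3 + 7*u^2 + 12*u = (u + 3)*(u^2 + 4*u) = (u + 3)*(u + 4)*(u)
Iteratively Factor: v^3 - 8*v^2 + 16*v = (v)*(v^2 - 8*v + 16) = v*(v - 4)*(v - 4)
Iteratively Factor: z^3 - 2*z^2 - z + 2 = (z + 1)*(z^2 - 3*z + 2) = (z - 1)*(z + 1)*(z - 2)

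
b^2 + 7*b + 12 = (b + 3)*(b + 4)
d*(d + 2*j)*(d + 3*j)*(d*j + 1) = d^4*j + 5*d^3*j^2 + d^3 + 6*d^2*j^3 + 5*d^2*j + 6*d*j^2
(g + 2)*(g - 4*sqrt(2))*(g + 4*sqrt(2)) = g^3 + 2*g^2 - 32*g - 64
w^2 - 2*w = w*(w - 2)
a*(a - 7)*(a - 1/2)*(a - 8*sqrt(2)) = a^4 - 8*sqrt(2)*a^3 - 15*a^3/2 + 7*a^2/2 + 60*sqrt(2)*a^2 - 28*sqrt(2)*a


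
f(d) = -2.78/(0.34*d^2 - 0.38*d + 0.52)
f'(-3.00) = -0.30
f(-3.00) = -0.59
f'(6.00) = 0.09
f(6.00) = -0.27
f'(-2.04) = -0.67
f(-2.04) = -1.03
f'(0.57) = 0.12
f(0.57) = -6.72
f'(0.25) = -2.93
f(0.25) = -6.23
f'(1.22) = 3.95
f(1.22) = -4.94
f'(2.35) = 1.50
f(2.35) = -1.85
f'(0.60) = 0.45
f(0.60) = -6.71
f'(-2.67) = -0.39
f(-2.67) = -0.70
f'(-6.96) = -0.04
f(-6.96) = -0.14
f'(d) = -2.78*(0.38 - 0.68*d)/(0.34*d^2 - 0.38*d + 0.52)^2 = (1.8904*d - 1.0564)/(0.34*d^2 - 0.38*d + 0.52)^2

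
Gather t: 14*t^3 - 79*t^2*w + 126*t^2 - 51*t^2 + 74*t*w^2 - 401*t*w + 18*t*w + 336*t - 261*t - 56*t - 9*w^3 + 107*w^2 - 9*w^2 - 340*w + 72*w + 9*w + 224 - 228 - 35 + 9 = 14*t^3 + t^2*(75 - 79*w) + t*(74*w^2 - 383*w + 19) - 9*w^3 + 98*w^2 - 259*w - 30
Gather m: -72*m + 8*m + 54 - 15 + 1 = 40 - 64*m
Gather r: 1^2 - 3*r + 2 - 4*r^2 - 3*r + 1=-4*r^2 - 6*r + 4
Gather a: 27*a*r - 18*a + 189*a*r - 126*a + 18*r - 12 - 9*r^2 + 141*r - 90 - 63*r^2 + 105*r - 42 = a*(216*r - 144) - 72*r^2 + 264*r - 144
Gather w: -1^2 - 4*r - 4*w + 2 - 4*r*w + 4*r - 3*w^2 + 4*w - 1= -4*r*w - 3*w^2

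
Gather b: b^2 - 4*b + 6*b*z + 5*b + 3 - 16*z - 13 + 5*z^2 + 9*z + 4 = b^2 + b*(6*z + 1) + 5*z^2 - 7*z - 6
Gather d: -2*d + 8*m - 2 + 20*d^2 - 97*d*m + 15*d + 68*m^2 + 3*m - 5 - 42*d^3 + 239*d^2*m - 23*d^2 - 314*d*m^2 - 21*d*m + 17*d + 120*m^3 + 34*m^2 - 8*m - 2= -42*d^3 + d^2*(239*m - 3) + d*(-314*m^2 - 118*m + 30) + 120*m^3 + 102*m^2 + 3*m - 9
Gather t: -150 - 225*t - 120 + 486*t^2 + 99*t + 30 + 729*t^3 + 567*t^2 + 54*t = 729*t^3 + 1053*t^2 - 72*t - 240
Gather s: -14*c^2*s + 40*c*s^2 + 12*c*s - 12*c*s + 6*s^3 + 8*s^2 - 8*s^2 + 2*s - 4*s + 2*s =-14*c^2*s + 40*c*s^2 + 6*s^3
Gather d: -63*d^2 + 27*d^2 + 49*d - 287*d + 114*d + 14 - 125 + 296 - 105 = -36*d^2 - 124*d + 80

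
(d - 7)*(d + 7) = d^2 - 49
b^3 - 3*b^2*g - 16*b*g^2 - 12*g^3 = (b - 6*g)*(b + g)*(b + 2*g)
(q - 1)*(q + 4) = q^2 + 3*q - 4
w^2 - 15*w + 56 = (w - 8)*(w - 7)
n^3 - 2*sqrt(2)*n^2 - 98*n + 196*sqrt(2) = (n - 7*sqrt(2))*(n - 2*sqrt(2))*(n + 7*sqrt(2))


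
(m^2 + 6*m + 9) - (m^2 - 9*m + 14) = 15*m - 5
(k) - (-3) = k + 3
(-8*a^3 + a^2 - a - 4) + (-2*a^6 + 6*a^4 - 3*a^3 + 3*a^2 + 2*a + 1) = -2*a^6 + 6*a^4 - 11*a^3 + 4*a^2 + a - 3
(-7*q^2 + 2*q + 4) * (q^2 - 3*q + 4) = -7*q^4 + 23*q^3 - 30*q^2 - 4*q + 16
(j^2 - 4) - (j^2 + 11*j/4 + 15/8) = -11*j/4 - 47/8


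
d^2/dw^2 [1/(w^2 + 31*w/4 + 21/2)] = 8*(-16*w^2 - 124*w + (8*w + 31)^2 - 168)/(4*w^2 + 31*w + 42)^3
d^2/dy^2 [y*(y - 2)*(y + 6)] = 6*y + 8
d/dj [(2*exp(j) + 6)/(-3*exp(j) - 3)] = 1/(3*cosh(j/2)^2)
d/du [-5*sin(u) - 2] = -5*cos(u)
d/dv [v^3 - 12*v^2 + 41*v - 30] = 3*v^2 - 24*v + 41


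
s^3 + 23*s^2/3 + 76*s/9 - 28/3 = (s - 2/3)*(s + 7/3)*(s + 6)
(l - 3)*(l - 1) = l^2 - 4*l + 3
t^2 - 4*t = t*(t - 4)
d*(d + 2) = d^2 + 2*d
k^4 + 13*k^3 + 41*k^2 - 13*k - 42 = (k - 1)*(k + 1)*(k + 6)*(k + 7)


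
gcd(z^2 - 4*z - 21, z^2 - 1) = 1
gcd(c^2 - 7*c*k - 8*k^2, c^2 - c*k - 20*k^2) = 1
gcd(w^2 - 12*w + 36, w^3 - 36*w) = w - 6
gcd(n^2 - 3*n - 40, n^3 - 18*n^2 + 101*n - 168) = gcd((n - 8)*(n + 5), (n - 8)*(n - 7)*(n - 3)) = n - 8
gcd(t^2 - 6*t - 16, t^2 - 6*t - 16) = t^2 - 6*t - 16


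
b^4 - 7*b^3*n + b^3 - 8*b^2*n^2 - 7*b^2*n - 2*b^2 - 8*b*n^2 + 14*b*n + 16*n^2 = (b - 1)*(b + 2)*(b - 8*n)*(b + n)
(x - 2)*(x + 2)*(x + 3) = x^3 + 3*x^2 - 4*x - 12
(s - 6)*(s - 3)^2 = s^3 - 12*s^2 + 45*s - 54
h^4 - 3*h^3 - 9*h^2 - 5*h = h*(h - 5)*(h + 1)^2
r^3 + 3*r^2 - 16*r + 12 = (r - 2)*(r - 1)*(r + 6)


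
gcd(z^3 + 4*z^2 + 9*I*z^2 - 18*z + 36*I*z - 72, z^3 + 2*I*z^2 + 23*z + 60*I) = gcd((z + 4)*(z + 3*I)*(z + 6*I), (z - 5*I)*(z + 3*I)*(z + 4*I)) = z + 3*I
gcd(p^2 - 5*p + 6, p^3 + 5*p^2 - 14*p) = p - 2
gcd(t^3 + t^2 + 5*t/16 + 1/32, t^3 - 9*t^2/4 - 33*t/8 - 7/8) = t + 1/4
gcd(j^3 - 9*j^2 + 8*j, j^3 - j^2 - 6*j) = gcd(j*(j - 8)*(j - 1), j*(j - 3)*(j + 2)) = j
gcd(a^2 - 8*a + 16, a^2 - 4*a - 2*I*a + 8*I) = a - 4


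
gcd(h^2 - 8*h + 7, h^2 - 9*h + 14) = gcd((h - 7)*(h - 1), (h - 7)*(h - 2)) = h - 7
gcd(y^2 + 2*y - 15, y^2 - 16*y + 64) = 1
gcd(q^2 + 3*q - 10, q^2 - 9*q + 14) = q - 2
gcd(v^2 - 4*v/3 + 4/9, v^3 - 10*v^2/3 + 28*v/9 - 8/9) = v^2 - 4*v/3 + 4/9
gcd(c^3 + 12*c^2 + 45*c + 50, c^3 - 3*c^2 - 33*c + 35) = c + 5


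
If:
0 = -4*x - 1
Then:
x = -1/4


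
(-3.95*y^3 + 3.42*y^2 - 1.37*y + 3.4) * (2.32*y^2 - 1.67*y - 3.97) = -9.164*y^5 + 14.5309*y^4 + 6.7917*y^3 - 3.4015*y^2 - 0.2391*y - 13.498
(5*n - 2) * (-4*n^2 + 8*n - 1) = -20*n^3 + 48*n^2 - 21*n + 2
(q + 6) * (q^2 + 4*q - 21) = q^3 + 10*q^2 + 3*q - 126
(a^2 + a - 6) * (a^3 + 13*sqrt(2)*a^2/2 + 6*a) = a^5 + a^4 + 13*sqrt(2)*a^4/2 + 13*sqrt(2)*a^3/2 - 39*sqrt(2)*a^2 + 6*a^2 - 36*a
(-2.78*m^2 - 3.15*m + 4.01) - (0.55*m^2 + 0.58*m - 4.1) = -3.33*m^2 - 3.73*m + 8.11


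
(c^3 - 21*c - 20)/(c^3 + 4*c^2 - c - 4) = (c - 5)/(c - 1)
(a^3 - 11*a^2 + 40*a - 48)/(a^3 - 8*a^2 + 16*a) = (a - 3)/a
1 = 1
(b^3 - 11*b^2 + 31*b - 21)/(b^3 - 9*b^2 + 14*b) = (b^2 - 4*b + 3)/(b*(b - 2))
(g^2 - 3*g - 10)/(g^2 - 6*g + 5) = (g + 2)/(g - 1)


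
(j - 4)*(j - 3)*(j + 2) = j^3 - 5*j^2 - 2*j + 24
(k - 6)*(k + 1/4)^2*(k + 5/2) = k^4 - 3*k^3 - 267*k^2/16 - 247*k/32 - 15/16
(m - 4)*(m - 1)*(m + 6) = m^3 + m^2 - 26*m + 24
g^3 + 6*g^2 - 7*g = g*(g - 1)*(g + 7)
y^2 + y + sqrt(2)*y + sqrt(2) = (y + 1)*(y + sqrt(2))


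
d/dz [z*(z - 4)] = 2*z - 4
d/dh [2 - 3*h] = -3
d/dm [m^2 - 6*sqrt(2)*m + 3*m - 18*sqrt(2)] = 2*m - 6*sqrt(2) + 3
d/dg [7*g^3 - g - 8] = 21*g^2 - 1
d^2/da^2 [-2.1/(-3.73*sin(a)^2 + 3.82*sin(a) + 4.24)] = (116.86836*sin(a)^4 - 89.76618*sin(a)^3 - 11.81082*sin(a)^2 + 145.51908*sin(a) - 127.71192)/(-3.73*sin(a)^2 + 3.82*sin(a) + 4.24)^3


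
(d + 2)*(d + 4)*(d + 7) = d^3 + 13*d^2 + 50*d + 56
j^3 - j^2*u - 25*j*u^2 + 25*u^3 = (j - 5*u)*(j - u)*(j + 5*u)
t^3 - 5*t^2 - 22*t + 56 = (t - 7)*(t - 2)*(t + 4)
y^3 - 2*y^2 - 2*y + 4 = (y - 2)*(y - sqrt(2))*(y + sqrt(2))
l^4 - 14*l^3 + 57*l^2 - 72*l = l*(l - 8)*(l - 3)^2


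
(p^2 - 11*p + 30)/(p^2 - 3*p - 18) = (p - 5)/(p + 3)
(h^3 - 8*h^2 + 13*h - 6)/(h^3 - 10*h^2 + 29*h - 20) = (h^2 - 7*h + 6)/(h^2 - 9*h + 20)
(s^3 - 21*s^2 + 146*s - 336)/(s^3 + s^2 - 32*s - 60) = (s^2 - 15*s + 56)/(s^2 + 7*s + 10)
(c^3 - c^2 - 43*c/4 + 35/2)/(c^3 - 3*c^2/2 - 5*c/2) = (c^2 + 3*c/2 - 7)/(c*(c + 1))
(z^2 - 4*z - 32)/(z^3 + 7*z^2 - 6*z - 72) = (z - 8)/(z^2 + 3*z - 18)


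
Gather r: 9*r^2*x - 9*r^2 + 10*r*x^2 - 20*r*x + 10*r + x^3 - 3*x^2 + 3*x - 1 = r^2*(9*x - 9) + r*(10*x^2 - 20*x + 10) + x^3 - 3*x^2 + 3*x - 1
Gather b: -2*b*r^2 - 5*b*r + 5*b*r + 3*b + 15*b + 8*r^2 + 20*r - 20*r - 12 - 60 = b*(18 - 2*r^2) + 8*r^2 - 72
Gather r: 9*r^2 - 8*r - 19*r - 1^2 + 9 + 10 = 9*r^2 - 27*r + 18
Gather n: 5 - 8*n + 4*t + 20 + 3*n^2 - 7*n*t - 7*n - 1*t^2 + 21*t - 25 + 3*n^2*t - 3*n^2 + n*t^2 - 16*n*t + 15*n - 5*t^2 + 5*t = 3*n^2*t + n*(t^2 - 23*t) - 6*t^2 + 30*t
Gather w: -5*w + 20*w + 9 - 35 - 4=15*w - 30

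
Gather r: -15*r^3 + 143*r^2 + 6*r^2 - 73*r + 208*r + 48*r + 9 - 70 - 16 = -15*r^3 + 149*r^2 + 183*r - 77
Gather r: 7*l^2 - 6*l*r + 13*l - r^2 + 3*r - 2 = 7*l^2 + 13*l - r^2 + r*(3 - 6*l) - 2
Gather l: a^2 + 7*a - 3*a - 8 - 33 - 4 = a^2 + 4*a - 45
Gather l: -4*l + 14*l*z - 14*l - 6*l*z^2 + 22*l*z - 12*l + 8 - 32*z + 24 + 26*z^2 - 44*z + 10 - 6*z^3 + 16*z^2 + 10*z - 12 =l*(-6*z^2 + 36*z - 30) - 6*z^3 + 42*z^2 - 66*z + 30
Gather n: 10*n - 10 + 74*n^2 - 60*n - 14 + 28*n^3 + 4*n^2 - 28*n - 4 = 28*n^3 + 78*n^2 - 78*n - 28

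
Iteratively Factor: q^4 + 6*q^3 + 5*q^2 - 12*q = (q + 3)*(q^3 + 3*q^2 - 4*q) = (q + 3)*(q + 4)*(q^2 - q) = q*(q + 3)*(q + 4)*(q - 1)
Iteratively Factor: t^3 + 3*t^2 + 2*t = (t)*(t^2 + 3*t + 2) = t*(t + 1)*(t + 2)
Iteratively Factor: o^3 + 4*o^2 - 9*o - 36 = (o + 3)*(o^2 + o - 12) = (o + 3)*(o + 4)*(o - 3)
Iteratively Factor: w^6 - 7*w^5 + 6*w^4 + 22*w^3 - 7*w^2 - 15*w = (w + 1)*(w^5 - 8*w^4 + 14*w^3 + 8*w^2 - 15*w) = (w + 1)^2*(w^4 - 9*w^3 + 23*w^2 - 15*w) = w*(w + 1)^2*(w^3 - 9*w^2 + 23*w - 15) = w*(w - 1)*(w + 1)^2*(w^2 - 8*w + 15) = w*(w - 3)*(w - 1)*(w + 1)^2*(w - 5)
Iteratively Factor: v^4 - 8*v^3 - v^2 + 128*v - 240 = (v - 3)*(v^3 - 5*v^2 - 16*v + 80) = (v - 4)*(v - 3)*(v^2 - v - 20) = (v - 5)*(v - 4)*(v - 3)*(v + 4)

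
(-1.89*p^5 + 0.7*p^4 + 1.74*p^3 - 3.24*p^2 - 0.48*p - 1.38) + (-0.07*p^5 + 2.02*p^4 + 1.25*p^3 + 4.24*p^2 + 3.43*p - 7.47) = -1.96*p^5 + 2.72*p^4 + 2.99*p^3 + 1.0*p^2 + 2.95*p - 8.85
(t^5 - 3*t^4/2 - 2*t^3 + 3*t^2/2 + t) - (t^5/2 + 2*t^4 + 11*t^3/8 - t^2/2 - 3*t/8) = t^5/2 - 7*t^4/2 - 27*t^3/8 + 2*t^2 + 11*t/8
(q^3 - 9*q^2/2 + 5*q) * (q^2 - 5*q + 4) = q^5 - 19*q^4/2 + 63*q^3/2 - 43*q^2 + 20*q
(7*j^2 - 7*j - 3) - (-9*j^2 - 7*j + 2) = 16*j^2 - 5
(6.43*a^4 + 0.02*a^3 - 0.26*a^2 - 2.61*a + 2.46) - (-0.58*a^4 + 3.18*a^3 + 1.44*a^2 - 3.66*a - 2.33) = 7.01*a^4 - 3.16*a^3 - 1.7*a^2 + 1.05*a + 4.79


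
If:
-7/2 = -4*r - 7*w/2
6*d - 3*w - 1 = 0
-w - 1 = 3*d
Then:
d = -2/15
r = 7/5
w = -3/5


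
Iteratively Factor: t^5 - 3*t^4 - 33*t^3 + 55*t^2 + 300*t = (t + 3)*(t^4 - 6*t^3 - 15*t^2 + 100*t) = (t - 5)*(t + 3)*(t^3 - t^2 - 20*t) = t*(t - 5)*(t + 3)*(t^2 - t - 20) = t*(t - 5)^2*(t + 3)*(t + 4)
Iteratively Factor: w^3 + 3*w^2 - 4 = (w + 2)*(w^2 + w - 2) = (w - 1)*(w + 2)*(w + 2)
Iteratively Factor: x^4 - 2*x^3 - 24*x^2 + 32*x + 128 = (x + 4)*(x^3 - 6*x^2 + 32) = (x + 2)*(x + 4)*(x^2 - 8*x + 16) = (x - 4)*(x + 2)*(x + 4)*(x - 4)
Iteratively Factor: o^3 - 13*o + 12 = (o - 3)*(o^2 + 3*o - 4) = (o - 3)*(o + 4)*(o - 1)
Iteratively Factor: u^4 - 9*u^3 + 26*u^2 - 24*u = (u - 3)*(u^3 - 6*u^2 + 8*u) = u*(u - 3)*(u^2 - 6*u + 8) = u*(u - 3)*(u - 2)*(u - 4)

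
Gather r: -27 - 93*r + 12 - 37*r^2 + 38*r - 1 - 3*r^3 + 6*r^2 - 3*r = -3*r^3 - 31*r^2 - 58*r - 16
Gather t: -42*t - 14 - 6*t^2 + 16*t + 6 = -6*t^2 - 26*t - 8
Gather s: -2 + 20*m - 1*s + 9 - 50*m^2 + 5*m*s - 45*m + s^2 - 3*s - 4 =-50*m^2 - 25*m + s^2 + s*(5*m - 4) + 3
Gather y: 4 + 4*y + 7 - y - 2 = 3*y + 9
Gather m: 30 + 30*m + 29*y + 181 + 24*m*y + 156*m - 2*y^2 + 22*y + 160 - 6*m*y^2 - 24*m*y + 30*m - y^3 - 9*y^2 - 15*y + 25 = m*(216 - 6*y^2) - y^3 - 11*y^2 + 36*y + 396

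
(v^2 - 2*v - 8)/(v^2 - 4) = (v - 4)/(v - 2)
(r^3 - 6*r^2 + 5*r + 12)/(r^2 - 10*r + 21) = (r^2 - 3*r - 4)/(r - 7)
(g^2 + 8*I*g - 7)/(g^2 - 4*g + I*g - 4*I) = (g + 7*I)/(g - 4)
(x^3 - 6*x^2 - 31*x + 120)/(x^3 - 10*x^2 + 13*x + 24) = (x + 5)/(x + 1)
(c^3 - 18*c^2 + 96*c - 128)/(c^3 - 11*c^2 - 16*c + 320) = (c - 2)/(c + 5)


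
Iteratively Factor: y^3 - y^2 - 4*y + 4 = (y - 1)*(y^2 - 4) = (y - 2)*(y - 1)*(y + 2)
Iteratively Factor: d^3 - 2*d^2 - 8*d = (d - 4)*(d^2 + 2*d) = (d - 4)*(d + 2)*(d)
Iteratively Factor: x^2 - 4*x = (x)*(x - 4)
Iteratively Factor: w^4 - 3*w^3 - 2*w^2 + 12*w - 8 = (w - 2)*(w^3 - w^2 - 4*w + 4) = (w - 2)*(w - 1)*(w^2 - 4) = (w - 2)^2*(w - 1)*(w + 2)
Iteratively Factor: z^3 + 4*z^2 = (z)*(z^2 + 4*z) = z^2*(z + 4)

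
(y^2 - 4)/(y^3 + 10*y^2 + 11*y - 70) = (y + 2)/(y^2 + 12*y + 35)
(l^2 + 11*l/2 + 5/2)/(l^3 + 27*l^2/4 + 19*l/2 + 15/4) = 2*(2*l + 1)/(4*l^2 + 7*l + 3)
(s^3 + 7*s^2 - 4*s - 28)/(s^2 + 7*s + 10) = (s^2 + 5*s - 14)/(s + 5)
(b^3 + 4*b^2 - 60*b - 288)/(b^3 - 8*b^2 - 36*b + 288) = (b + 6)/(b - 6)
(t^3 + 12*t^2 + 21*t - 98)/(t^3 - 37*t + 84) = (t^2 + 5*t - 14)/(t^2 - 7*t + 12)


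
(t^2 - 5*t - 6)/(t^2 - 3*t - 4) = (t - 6)/(t - 4)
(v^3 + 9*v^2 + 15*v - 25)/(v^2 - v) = v + 10 + 25/v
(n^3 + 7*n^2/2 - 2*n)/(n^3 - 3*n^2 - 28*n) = (n - 1/2)/(n - 7)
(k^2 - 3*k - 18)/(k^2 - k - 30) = (k + 3)/(k + 5)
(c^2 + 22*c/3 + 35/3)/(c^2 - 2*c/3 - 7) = (c + 5)/(c - 3)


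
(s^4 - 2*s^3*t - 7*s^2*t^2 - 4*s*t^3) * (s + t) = s^5 - s^4*t - 9*s^3*t^2 - 11*s^2*t^3 - 4*s*t^4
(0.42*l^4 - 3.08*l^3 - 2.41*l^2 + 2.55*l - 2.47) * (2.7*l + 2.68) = 1.134*l^5 - 7.1904*l^4 - 14.7614*l^3 + 0.426199999999999*l^2 + 0.164999999999998*l - 6.6196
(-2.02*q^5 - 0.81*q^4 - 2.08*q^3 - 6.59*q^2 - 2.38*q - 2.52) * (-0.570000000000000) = 1.1514*q^5 + 0.4617*q^4 + 1.1856*q^3 + 3.7563*q^2 + 1.3566*q + 1.4364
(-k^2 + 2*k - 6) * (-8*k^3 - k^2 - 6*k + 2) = 8*k^5 - 15*k^4 + 52*k^3 - 8*k^2 + 40*k - 12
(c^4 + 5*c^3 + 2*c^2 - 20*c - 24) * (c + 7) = c^5 + 12*c^4 + 37*c^3 - 6*c^2 - 164*c - 168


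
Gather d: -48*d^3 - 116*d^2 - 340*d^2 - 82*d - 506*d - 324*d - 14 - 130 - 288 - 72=-48*d^3 - 456*d^2 - 912*d - 504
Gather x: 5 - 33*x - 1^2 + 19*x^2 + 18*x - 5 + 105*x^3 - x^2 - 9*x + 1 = 105*x^3 + 18*x^2 - 24*x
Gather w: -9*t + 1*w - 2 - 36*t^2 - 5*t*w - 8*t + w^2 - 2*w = -36*t^2 - 17*t + w^2 + w*(-5*t - 1) - 2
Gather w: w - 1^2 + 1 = w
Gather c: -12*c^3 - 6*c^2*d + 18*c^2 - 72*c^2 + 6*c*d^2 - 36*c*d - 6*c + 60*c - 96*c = -12*c^3 + c^2*(-6*d - 54) + c*(6*d^2 - 36*d - 42)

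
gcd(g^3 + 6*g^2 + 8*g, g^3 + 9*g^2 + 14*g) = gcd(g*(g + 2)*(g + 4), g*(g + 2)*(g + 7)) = g^2 + 2*g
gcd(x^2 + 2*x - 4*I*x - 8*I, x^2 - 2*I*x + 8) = x - 4*I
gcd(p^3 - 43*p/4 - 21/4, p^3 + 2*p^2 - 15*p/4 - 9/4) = p^2 + 7*p/2 + 3/2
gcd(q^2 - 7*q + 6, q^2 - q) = q - 1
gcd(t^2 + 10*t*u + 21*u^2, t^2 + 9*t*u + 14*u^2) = t + 7*u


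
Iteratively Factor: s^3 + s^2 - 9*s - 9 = (s - 3)*(s^2 + 4*s + 3) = (s - 3)*(s + 1)*(s + 3)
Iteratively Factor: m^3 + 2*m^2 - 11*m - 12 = (m + 4)*(m^2 - 2*m - 3) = (m + 1)*(m + 4)*(m - 3)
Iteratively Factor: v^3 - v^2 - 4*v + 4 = (v - 2)*(v^2 + v - 2) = (v - 2)*(v - 1)*(v + 2)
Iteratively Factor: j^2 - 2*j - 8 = (j - 4)*(j + 2)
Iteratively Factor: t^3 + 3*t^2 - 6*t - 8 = (t - 2)*(t^2 + 5*t + 4) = (t - 2)*(t + 4)*(t + 1)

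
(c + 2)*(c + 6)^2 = c^3 + 14*c^2 + 60*c + 72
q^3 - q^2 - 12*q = q*(q - 4)*(q + 3)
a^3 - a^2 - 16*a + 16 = (a - 4)*(a - 1)*(a + 4)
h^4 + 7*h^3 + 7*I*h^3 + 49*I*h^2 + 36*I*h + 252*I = (h + 7)*(h - 2*I)*(h + 3*I)*(h + 6*I)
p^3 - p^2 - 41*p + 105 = (p - 5)*(p - 3)*(p + 7)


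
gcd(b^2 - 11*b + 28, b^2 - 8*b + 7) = b - 7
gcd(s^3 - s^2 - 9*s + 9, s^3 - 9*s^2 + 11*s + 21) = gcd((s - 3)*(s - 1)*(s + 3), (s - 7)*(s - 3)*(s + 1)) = s - 3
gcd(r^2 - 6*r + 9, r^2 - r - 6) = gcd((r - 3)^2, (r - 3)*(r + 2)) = r - 3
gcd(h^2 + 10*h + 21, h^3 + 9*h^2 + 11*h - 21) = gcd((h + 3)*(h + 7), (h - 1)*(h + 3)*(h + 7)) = h^2 + 10*h + 21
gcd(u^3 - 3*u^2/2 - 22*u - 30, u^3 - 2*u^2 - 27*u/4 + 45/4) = u + 5/2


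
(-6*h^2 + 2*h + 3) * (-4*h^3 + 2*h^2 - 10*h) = 24*h^5 - 20*h^4 + 52*h^3 - 14*h^2 - 30*h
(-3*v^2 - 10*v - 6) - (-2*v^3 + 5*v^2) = 2*v^3 - 8*v^2 - 10*v - 6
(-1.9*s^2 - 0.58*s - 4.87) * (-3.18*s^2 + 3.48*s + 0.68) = 6.042*s^4 - 4.7676*s^3 + 12.1762*s^2 - 17.342*s - 3.3116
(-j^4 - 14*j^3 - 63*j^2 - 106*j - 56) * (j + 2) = -j^5 - 16*j^4 - 91*j^3 - 232*j^2 - 268*j - 112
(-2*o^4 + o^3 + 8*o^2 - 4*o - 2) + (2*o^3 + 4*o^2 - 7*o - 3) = -2*o^4 + 3*o^3 + 12*o^2 - 11*o - 5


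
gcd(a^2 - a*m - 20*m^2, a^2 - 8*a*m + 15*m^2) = a - 5*m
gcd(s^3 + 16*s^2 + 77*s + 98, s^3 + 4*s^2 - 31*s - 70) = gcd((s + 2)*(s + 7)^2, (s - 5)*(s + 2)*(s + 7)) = s^2 + 9*s + 14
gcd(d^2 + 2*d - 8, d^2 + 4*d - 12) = d - 2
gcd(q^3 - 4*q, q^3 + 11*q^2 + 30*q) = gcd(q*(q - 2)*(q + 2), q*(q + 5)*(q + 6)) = q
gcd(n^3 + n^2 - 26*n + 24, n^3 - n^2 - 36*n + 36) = n^2 + 5*n - 6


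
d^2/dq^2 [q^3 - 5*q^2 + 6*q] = 6*q - 10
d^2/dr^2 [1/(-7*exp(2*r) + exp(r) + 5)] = (2*(14*exp(r) - 1)^2*exp(r) + (28*exp(r) - 1)*(-7*exp(2*r) + exp(r) + 5))*exp(r)/(-7*exp(2*r) + exp(r) + 5)^3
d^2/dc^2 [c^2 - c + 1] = 2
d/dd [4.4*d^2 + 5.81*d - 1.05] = 8.8*d + 5.81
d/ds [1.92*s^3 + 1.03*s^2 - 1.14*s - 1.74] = 5.76*s^2 + 2.06*s - 1.14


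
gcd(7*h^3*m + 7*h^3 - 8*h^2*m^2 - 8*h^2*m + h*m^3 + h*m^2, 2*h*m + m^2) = 1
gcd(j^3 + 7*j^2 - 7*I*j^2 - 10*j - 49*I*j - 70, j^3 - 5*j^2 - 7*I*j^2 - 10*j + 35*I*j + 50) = j^2 - 7*I*j - 10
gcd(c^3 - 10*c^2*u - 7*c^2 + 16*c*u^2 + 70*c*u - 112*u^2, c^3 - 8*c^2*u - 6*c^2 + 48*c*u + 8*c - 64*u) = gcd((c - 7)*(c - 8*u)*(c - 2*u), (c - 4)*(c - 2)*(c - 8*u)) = -c + 8*u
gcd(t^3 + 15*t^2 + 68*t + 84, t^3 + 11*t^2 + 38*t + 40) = t + 2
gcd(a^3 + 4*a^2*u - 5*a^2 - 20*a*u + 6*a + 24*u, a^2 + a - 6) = a - 2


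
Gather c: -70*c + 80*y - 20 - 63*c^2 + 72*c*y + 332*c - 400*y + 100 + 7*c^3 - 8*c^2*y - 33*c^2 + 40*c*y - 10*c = 7*c^3 + c^2*(-8*y - 96) + c*(112*y + 252) - 320*y + 80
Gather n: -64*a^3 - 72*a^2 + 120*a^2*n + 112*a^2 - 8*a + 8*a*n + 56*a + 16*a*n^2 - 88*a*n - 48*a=-64*a^3 + 40*a^2 + 16*a*n^2 + n*(120*a^2 - 80*a)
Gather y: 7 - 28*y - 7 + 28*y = 0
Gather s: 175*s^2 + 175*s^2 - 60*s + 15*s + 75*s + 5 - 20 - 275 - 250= 350*s^2 + 30*s - 540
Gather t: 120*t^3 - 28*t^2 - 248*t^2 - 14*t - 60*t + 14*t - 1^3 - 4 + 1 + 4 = 120*t^3 - 276*t^2 - 60*t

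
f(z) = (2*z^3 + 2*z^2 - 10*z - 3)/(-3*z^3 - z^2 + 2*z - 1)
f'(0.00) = 16.00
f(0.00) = 3.00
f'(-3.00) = 0.34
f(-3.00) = -0.14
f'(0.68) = -22.25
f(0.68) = 7.89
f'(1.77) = -1.26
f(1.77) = 0.19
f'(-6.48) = 0.03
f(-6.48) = -0.52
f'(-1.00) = 43.00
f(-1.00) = -7.00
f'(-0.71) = 6.74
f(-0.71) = -2.37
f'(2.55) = -0.35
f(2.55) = -0.34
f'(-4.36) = 0.10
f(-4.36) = -0.40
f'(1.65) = -1.61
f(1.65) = 0.36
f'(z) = (6*z^2 + 4*z - 10)/(-3*z^3 - z^2 + 2*z - 1) + (9*z^2 + 2*z - 2)*(2*z^3 + 2*z^2 - 10*z - 3)/(-3*z^3 - z^2 + 2*z - 1)^2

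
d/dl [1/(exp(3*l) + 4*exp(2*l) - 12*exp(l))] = (-3*exp(2*l) - 8*exp(l) + 12)*exp(-l)/(exp(2*l) + 4*exp(l) - 12)^2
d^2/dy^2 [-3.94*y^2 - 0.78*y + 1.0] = -7.88000000000000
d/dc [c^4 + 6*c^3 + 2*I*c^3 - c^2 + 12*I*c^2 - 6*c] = 4*c^3 + c^2*(18 + 6*I) + c*(-2 + 24*I) - 6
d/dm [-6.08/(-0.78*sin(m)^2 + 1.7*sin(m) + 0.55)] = (10.336 - 9.4848*sin(m))*cos(m)/(-0.78*sin(m)^2 + 1.7*sin(m) + 0.55)^2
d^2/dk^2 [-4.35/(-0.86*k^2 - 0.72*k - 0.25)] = (-6.43452*k^2 - 5.38704*k + 4.35*(1.72*k + 0.72)*(3.44*k + 1.44) - 1.8705)/(0.86*k^2 + 0.72*k + 0.25)^3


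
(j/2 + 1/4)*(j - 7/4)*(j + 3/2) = j^3/2 + j^2/8 - 11*j/8 - 21/32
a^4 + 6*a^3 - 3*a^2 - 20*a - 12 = (a - 2)*(a + 1)^2*(a + 6)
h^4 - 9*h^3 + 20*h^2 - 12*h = h*(h - 6)*(h - 2)*(h - 1)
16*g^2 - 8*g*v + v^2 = (-4*g + v)^2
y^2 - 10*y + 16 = (y - 8)*(y - 2)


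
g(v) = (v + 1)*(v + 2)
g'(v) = 2*v + 3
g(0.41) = 3.40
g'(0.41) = 3.82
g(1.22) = 7.15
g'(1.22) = 5.44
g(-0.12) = 1.65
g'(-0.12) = 2.76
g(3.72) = 27.00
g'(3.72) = 10.44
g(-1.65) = -0.23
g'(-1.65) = -0.30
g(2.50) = 15.75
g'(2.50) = 8.00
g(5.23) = 45.04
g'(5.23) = 13.46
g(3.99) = 29.89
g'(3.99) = 10.98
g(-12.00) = 110.00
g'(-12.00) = -21.00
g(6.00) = 56.00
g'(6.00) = 15.00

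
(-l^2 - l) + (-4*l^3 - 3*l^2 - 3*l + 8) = -4*l^3 - 4*l^2 - 4*l + 8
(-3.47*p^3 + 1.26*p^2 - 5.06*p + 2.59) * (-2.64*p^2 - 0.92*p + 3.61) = 9.1608*p^5 - 0.134*p^4 - 0.3275*p^3 + 2.3662*p^2 - 20.6494*p + 9.3499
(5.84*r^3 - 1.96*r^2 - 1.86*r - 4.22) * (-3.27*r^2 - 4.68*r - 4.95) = -19.0968*r^5 - 20.922*r^4 - 13.653*r^3 + 32.2062*r^2 + 28.9566*r + 20.889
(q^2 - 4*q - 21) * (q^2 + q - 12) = q^4 - 3*q^3 - 37*q^2 + 27*q + 252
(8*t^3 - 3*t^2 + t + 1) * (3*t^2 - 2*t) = 24*t^5 - 25*t^4 + 9*t^3 + t^2 - 2*t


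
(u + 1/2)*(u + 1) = u^2 + 3*u/2 + 1/2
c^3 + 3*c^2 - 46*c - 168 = (c - 7)*(c + 4)*(c + 6)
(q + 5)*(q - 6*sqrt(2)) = q^2 - 6*sqrt(2)*q + 5*q - 30*sqrt(2)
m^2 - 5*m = m*(m - 5)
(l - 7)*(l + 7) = l^2 - 49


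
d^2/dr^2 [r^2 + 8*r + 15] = 2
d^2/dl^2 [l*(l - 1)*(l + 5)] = 6*l + 8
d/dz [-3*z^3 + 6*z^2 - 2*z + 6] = -9*z^2 + 12*z - 2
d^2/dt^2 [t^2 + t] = 2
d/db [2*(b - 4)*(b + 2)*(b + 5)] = 6*b^2 + 12*b - 36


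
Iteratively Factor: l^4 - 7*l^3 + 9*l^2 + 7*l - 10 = (l - 1)*(l^3 - 6*l^2 + 3*l + 10) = (l - 2)*(l - 1)*(l^2 - 4*l - 5) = (l - 5)*(l - 2)*(l - 1)*(l + 1)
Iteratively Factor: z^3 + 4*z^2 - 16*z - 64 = (z + 4)*(z^2 - 16) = (z - 4)*(z + 4)*(z + 4)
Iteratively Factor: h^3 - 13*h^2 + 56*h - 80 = (h - 5)*(h^2 - 8*h + 16) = (h - 5)*(h - 4)*(h - 4)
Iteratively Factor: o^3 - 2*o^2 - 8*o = (o)*(o^2 - 2*o - 8) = o*(o - 4)*(o + 2)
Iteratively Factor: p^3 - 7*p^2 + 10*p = (p)*(p^2 - 7*p + 10) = p*(p - 2)*(p - 5)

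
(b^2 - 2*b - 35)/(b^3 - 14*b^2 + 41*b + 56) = (b + 5)/(b^2 - 7*b - 8)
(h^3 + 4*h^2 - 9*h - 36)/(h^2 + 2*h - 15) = (h^2 + 7*h + 12)/(h + 5)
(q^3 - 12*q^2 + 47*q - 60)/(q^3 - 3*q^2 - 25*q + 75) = (q - 4)/(q + 5)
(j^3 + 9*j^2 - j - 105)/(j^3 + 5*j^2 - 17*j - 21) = (j + 5)/(j + 1)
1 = 1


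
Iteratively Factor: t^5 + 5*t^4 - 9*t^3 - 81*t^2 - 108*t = (t)*(t^4 + 5*t^3 - 9*t^2 - 81*t - 108) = t*(t + 3)*(t^3 + 2*t^2 - 15*t - 36) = t*(t + 3)^2*(t^2 - t - 12) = t*(t - 4)*(t + 3)^2*(t + 3)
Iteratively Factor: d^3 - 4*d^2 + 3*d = (d - 3)*(d^2 - d) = d*(d - 3)*(d - 1)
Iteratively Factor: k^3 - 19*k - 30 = (k - 5)*(k^2 + 5*k + 6) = (k - 5)*(k + 3)*(k + 2)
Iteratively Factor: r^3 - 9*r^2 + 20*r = (r - 4)*(r^2 - 5*r) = (r - 5)*(r - 4)*(r)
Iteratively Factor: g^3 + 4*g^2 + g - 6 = (g + 3)*(g^2 + g - 2) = (g - 1)*(g + 3)*(g + 2)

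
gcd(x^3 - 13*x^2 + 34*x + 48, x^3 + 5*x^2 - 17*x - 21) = x + 1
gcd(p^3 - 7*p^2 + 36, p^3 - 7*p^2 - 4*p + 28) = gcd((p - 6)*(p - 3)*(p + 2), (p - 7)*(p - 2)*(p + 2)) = p + 2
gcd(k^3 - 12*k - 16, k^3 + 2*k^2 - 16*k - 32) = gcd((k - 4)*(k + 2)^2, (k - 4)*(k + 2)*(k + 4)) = k^2 - 2*k - 8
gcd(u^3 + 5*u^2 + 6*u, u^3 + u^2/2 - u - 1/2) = 1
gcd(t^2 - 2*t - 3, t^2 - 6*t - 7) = t + 1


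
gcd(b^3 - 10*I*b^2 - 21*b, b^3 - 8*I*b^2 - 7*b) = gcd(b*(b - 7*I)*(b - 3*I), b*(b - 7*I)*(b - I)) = b^2 - 7*I*b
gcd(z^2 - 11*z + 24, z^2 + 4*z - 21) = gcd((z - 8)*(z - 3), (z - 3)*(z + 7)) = z - 3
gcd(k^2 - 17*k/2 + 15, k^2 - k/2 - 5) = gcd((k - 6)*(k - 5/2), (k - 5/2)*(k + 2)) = k - 5/2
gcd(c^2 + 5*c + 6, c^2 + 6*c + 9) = c + 3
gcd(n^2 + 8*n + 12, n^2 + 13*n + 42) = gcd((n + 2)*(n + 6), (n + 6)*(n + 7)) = n + 6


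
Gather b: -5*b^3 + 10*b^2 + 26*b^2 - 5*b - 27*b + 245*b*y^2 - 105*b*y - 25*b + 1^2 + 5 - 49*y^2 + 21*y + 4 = -5*b^3 + 36*b^2 + b*(245*y^2 - 105*y - 57) - 49*y^2 + 21*y + 10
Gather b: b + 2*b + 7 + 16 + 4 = 3*b + 27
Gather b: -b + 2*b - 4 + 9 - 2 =b + 3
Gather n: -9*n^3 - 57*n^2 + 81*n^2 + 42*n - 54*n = -9*n^3 + 24*n^2 - 12*n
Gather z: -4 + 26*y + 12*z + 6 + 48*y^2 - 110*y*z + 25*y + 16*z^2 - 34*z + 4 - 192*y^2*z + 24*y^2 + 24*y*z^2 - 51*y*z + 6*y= 72*y^2 + 57*y + z^2*(24*y + 16) + z*(-192*y^2 - 161*y - 22) + 6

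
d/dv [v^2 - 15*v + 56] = 2*v - 15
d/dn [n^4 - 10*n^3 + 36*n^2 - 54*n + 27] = 4*n^3 - 30*n^2 + 72*n - 54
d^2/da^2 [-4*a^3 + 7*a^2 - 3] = 14 - 24*a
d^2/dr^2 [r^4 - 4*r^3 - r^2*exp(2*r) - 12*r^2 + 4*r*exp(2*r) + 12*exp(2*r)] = -4*r^2*exp(2*r) + 12*r^2 + 8*r*exp(2*r) - 24*r + 62*exp(2*r) - 24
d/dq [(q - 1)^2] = 2*q - 2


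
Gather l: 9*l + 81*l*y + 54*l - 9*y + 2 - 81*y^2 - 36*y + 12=l*(81*y + 63) - 81*y^2 - 45*y + 14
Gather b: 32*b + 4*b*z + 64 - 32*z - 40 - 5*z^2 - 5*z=b*(4*z + 32) - 5*z^2 - 37*z + 24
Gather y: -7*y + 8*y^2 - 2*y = 8*y^2 - 9*y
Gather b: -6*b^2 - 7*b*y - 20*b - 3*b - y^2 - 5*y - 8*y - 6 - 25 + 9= -6*b^2 + b*(-7*y - 23) - y^2 - 13*y - 22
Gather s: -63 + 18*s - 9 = 18*s - 72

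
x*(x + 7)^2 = x^3 + 14*x^2 + 49*x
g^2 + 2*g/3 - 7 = (g - 7/3)*(g + 3)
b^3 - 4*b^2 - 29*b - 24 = (b - 8)*(b + 1)*(b + 3)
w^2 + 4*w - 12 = (w - 2)*(w + 6)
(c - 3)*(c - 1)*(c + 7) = c^3 + 3*c^2 - 25*c + 21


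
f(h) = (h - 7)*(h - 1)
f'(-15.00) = -38.00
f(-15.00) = 352.00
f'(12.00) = 16.00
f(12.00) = 55.00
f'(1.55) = -4.90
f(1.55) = -3.00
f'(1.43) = -5.14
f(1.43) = -2.40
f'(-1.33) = -10.66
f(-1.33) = 19.41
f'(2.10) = -3.80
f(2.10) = -5.39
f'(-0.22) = -8.44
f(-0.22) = 8.81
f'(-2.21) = -12.42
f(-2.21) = 29.56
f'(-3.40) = -14.80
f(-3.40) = 45.76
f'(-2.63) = -13.26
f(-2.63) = 34.96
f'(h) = 2*h - 8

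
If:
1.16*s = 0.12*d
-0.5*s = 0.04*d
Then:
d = 0.00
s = 0.00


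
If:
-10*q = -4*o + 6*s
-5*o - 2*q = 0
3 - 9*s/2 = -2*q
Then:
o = 12/107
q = -30/107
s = 58/107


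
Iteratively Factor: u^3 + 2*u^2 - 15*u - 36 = (u - 4)*(u^2 + 6*u + 9) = (u - 4)*(u + 3)*(u + 3)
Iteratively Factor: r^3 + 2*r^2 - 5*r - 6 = (r + 1)*(r^2 + r - 6) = (r - 2)*(r + 1)*(r + 3)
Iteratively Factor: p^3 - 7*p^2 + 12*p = (p)*(p^2 - 7*p + 12) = p*(p - 4)*(p - 3)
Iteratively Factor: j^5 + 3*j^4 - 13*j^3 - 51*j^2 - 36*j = (j + 1)*(j^4 + 2*j^3 - 15*j^2 - 36*j) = (j - 4)*(j + 1)*(j^3 + 6*j^2 + 9*j) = j*(j - 4)*(j + 1)*(j^2 + 6*j + 9) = j*(j - 4)*(j + 1)*(j + 3)*(j + 3)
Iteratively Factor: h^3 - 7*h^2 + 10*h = (h)*(h^2 - 7*h + 10) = h*(h - 5)*(h - 2)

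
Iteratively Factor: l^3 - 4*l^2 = (l)*(l^2 - 4*l) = l*(l - 4)*(l)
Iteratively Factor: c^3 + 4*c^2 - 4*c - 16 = (c + 4)*(c^2 - 4) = (c + 2)*(c + 4)*(c - 2)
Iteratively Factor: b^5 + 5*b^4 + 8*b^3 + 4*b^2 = (b + 2)*(b^4 + 3*b^3 + 2*b^2) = b*(b + 2)*(b^3 + 3*b^2 + 2*b) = b*(b + 2)^2*(b^2 + b) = b^2*(b + 2)^2*(b + 1)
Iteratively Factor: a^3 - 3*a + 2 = (a - 1)*(a^2 + a - 2) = (a - 1)*(a + 2)*(a - 1)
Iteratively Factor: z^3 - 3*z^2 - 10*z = (z + 2)*(z^2 - 5*z) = (z - 5)*(z + 2)*(z)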